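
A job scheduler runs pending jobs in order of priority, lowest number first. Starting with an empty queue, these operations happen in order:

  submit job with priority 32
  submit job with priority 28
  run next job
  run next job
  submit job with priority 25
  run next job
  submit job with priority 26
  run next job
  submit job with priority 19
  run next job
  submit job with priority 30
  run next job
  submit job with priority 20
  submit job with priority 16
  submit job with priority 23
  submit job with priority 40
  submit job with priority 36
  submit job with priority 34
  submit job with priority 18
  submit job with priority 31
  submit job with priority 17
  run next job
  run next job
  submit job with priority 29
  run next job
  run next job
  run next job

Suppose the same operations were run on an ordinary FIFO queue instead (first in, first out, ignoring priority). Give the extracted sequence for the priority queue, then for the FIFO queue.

insert 32 → {32}
insert 28 → {28, 32}
run next job → 28; now {32}
run next job → 32; now {}
insert 25 → {25}
run next job → 25; now {}
insert 26 → {26}
run next job → 26; now {}
insert 19 → {19}
run next job → 19; now {}
insert 30 → {30}
run next job → 30; now {}
insert 20 → {20}
insert 16 → {16, 20}
insert 23 → {16, 20, 23}
insert 40 → {16, 20, 23, 40}
insert 36 → {16, 20, 23, 36, 40}
insert 34 → {16, 20, 23, 34, 36, 40}
insert 18 → {16, 18, 20, 23, 34, 36, 40}
insert 31 → {16, 18, 20, 23, 31, 34, 36, 40}
insert 17 → {16, 17, 18, 20, 23, 31, 34, 36, 40}
run next job → 16; now {17, 18, 20, 23, 31, 34, 36, 40}
run next job → 17; now {18, 20, 23, 31, 34, 36, 40}
insert 29 → {18, 20, 23, 29, 31, 34, 36, 40}
run next job → 18; now {20, 23, 29, 31, 34, 36, 40}
run next job → 20; now {23, 29, 31, 34, 36, 40}
run next job → 23; now {29, 31, 34, 36, 40}

priority queue: 28, 32, 25, 26, 19, 30, 16, 17, 18, 20, 23; FIFO queue: 32 → 28 → 25 → 26 → 19 → 30 → 20 → 16 → 23 → 40 → 36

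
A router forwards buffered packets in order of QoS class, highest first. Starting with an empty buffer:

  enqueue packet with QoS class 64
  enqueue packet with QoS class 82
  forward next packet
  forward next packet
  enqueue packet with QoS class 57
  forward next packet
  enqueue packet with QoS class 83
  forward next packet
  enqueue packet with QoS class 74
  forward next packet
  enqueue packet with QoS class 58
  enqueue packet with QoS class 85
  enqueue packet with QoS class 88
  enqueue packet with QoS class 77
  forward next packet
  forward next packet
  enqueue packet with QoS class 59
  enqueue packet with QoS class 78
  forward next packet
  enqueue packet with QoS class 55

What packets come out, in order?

insert 64 → {64}
insert 82 → {82, 64}
forward next packet → 82; now {64}
forward next packet → 64; now {}
insert 57 → {57}
forward next packet → 57; now {}
insert 83 → {83}
forward next packet → 83; now {}
insert 74 → {74}
forward next packet → 74; now {}
insert 58 → {58}
insert 85 → {85, 58}
insert 88 → {88, 85, 58}
insert 77 → {88, 85, 77, 58}
forward next packet → 88; now {85, 77, 58}
forward next packet → 85; now {77, 58}
insert 59 → {77, 59, 58}
insert 78 → {78, 77, 59, 58}
forward next packet → 78; now {77, 59, 58}
insert 55 → {77, 59, 58, 55}

82 → 64 → 57 → 83 → 74 → 88 → 85 → 78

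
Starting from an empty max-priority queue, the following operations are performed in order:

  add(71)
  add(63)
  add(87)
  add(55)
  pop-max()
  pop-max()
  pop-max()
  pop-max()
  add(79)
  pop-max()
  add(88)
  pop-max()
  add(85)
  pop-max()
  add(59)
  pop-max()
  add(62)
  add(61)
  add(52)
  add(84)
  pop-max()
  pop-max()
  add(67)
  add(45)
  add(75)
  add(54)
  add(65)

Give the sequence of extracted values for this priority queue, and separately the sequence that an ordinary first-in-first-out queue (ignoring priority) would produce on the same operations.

priority queue: [87, 71, 63, 55, 79, 88, 85, 59, 84, 62]; FIFO queue: 71, 63, 87, 55, 79, 88, 85, 59, 62, 61

insert 71 → {71}
insert 63 → {71, 63}
insert 87 → {87, 71, 63}
insert 55 → {87, 71, 63, 55}
pop-max → 87; now {71, 63, 55}
pop-max → 71; now {63, 55}
pop-max → 63; now {55}
pop-max → 55; now {}
insert 79 → {79}
pop-max → 79; now {}
insert 88 → {88}
pop-max → 88; now {}
insert 85 → {85}
pop-max → 85; now {}
insert 59 → {59}
pop-max → 59; now {}
insert 62 → {62}
insert 61 → {62, 61}
insert 52 → {62, 61, 52}
insert 84 → {84, 62, 61, 52}
pop-max → 84; now {62, 61, 52}
pop-max → 62; now {61, 52}
insert 67 → {67, 61, 52}
insert 45 → {67, 61, 52, 45}
insert 75 → {75, 67, 61, 52, 45}
insert 54 → {75, 67, 61, 54, 52, 45}
insert 65 → {75, 67, 65, 61, 54, 52, 45}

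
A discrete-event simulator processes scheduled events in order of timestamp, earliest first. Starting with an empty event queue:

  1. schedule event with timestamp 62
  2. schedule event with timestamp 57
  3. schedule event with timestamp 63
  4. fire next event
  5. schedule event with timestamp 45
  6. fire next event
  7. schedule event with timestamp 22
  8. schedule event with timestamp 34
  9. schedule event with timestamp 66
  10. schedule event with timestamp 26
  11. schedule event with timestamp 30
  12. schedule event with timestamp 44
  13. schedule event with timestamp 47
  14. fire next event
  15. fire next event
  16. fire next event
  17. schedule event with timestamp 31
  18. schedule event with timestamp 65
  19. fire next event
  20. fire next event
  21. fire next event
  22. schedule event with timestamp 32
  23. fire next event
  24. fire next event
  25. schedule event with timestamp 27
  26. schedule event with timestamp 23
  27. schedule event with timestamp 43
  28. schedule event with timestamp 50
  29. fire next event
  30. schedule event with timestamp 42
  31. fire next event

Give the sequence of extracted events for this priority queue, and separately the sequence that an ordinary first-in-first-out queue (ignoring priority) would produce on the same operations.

insert 62 → {62}
insert 57 → {57, 62}
insert 63 → {57, 62, 63}
fire next event → 57; now {62, 63}
insert 45 → {45, 62, 63}
fire next event → 45; now {62, 63}
insert 22 → {22, 62, 63}
insert 34 → {22, 34, 62, 63}
insert 66 → {22, 34, 62, 63, 66}
insert 26 → {22, 26, 34, 62, 63, 66}
insert 30 → {22, 26, 30, 34, 62, 63, 66}
insert 44 → {22, 26, 30, 34, 44, 62, 63, 66}
insert 47 → {22, 26, 30, 34, 44, 47, 62, 63, 66}
fire next event → 22; now {26, 30, 34, 44, 47, 62, 63, 66}
fire next event → 26; now {30, 34, 44, 47, 62, 63, 66}
fire next event → 30; now {34, 44, 47, 62, 63, 66}
insert 31 → {31, 34, 44, 47, 62, 63, 66}
insert 65 → {31, 34, 44, 47, 62, 63, 65, 66}
fire next event → 31; now {34, 44, 47, 62, 63, 65, 66}
fire next event → 34; now {44, 47, 62, 63, 65, 66}
fire next event → 44; now {47, 62, 63, 65, 66}
insert 32 → {32, 47, 62, 63, 65, 66}
fire next event → 32; now {47, 62, 63, 65, 66}
fire next event → 47; now {62, 63, 65, 66}
insert 27 → {27, 62, 63, 65, 66}
insert 23 → {23, 27, 62, 63, 65, 66}
insert 43 → {23, 27, 43, 62, 63, 65, 66}
insert 50 → {23, 27, 43, 50, 62, 63, 65, 66}
fire next event → 23; now {27, 43, 50, 62, 63, 65, 66}
insert 42 → {27, 42, 43, 50, 62, 63, 65, 66}
fire next event → 27; now {42, 43, 50, 62, 63, 65, 66}

priority queue: 57 → 45 → 22 → 26 → 30 → 31 → 34 → 44 → 32 → 47 → 23 → 27; FIFO queue: 62 → 57 → 63 → 45 → 22 → 34 → 66 → 26 → 30 → 44 → 47 → 31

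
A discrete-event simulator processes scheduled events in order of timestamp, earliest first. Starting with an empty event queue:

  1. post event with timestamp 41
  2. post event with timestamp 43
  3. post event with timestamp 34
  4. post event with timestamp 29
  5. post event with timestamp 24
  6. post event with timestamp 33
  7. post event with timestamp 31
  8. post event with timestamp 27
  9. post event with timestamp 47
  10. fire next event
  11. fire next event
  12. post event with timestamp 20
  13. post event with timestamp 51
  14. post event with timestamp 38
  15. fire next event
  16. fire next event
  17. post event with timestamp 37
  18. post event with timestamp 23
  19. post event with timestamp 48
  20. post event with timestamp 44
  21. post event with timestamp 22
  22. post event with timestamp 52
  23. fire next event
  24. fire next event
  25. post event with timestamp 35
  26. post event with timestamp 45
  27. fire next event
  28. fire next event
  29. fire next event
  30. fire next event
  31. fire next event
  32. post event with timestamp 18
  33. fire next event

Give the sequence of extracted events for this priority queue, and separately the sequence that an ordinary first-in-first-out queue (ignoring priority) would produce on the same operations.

priority queue: 24, 27, 20, 29, 22, 23, 31, 33, 34, 35, 37, 18; FIFO queue: 41 → 43 → 34 → 29 → 24 → 33 → 31 → 27 → 47 → 20 → 51 → 38

insert 41 → {41}
insert 43 → {41, 43}
insert 34 → {34, 41, 43}
insert 29 → {29, 34, 41, 43}
insert 24 → {24, 29, 34, 41, 43}
insert 33 → {24, 29, 33, 34, 41, 43}
insert 31 → {24, 29, 31, 33, 34, 41, 43}
insert 27 → {24, 27, 29, 31, 33, 34, 41, 43}
insert 47 → {24, 27, 29, 31, 33, 34, 41, 43, 47}
fire next event → 24; now {27, 29, 31, 33, 34, 41, 43, 47}
fire next event → 27; now {29, 31, 33, 34, 41, 43, 47}
insert 20 → {20, 29, 31, 33, 34, 41, 43, 47}
insert 51 → {20, 29, 31, 33, 34, 41, 43, 47, 51}
insert 38 → {20, 29, 31, 33, 34, 38, 41, 43, 47, 51}
fire next event → 20; now {29, 31, 33, 34, 38, 41, 43, 47, 51}
fire next event → 29; now {31, 33, 34, 38, 41, 43, 47, 51}
insert 37 → {31, 33, 34, 37, 38, 41, 43, 47, 51}
insert 23 → {23, 31, 33, 34, 37, 38, 41, 43, 47, 51}
insert 48 → {23, 31, 33, 34, 37, 38, 41, 43, 47, 48, 51}
insert 44 → {23, 31, 33, 34, 37, 38, 41, 43, 44, 47, 48, 51}
insert 22 → {22, 23, 31, 33, 34, 37, 38, 41, 43, 44, 47, 48, 51}
insert 52 → {22, 23, 31, 33, 34, 37, 38, 41, 43, 44, 47, 48, 51, 52}
fire next event → 22; now {23, 31, 33, 34, 37, 38, 41, 43, 44, 47, 48, 51, 52}
fire next event → 23; now {31, 33, 34, 37, 38, 41, 43, 44, 47, 48, 51, 52}
insert 35 → {31, 33, 34, 35, 37, 38, 41, 43, 44, 47, 48, 51, 52}
insert 45 → {31, 33, 34, 35, 37, 38, 41, 43, 44, 45, 47, 48, 51, 52}
fire next event → 31; now {33, 34, 35, 37, 38, 41, 43, 44, 45, 47, 48, 51, 52}
fire next event → 33; now {34, 35, 37, 38, 41, 43, 44, 45, 47, 48, 51, 52}
fire next event → 34; now {35, 37, 38, 41, 43, 44, 45, 47, 48, 51, 52}
fire next event → 35; now {37, 38, 41, 43, 44, 45, 47, 48, 51, 52}
fire next event → 37; now {38, 41, 43, 44, 45, 47, 48, 51, 52}
insert 18 → {18, 38, 41, 43, 44, 45, 47, 48, 51, 52}
fire next event → 18; now {38, 41, 43, 44, 45, 47, 48, 51, 52}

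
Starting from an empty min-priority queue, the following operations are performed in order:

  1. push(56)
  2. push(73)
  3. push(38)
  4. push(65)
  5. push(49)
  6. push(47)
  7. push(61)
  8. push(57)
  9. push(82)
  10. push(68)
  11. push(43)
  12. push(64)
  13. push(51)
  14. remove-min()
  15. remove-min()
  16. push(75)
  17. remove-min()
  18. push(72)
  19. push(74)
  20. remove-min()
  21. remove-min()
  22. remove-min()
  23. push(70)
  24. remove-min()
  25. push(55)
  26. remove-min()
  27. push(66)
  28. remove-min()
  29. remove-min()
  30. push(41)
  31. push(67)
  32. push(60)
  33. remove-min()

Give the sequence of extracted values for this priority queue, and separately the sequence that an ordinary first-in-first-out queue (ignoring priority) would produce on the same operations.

priority queue: [38, 43, 47, 49, 51, 56, 57, 55, 61, 64, 41]; FIFO queue: 56, 73, 38, 65, 49, 47, 61, 57, 82, 68, 43

insert 56 → {56}
insert 73 → {56, 73}
insert 38 → {38, 56, 73}
insert 65 → {38, 56, 65, 73}
insert 49 → {38, 49, 56, 65, 73}
insert 47 → {38, 47, 49, 56, 65, 73}
insert 61 → {38, 47, 49, 56, 61, 65, 73}
insert 57 → {38, 47, 49, 56, 57, 61, 65, 73}
insert 82 → {38, 47, 49, 56, 57, 61, 65, 73, 82}
insert 68 → {38, 47, 49, 56, 57, 61, 65, 68, 73, 82}
insert 43 → {38, 43, 47, 49, 56, 57, 61, 65, 68, 73, 82}
insert 64 → {38, 43, 47, 49, 56, 57, 61, 64, 65, 68, 73, 82}
insert 51 → {38, 43, 47, 49, 51, 56, 57, 61, 64, 65, 68, 73, 82}
remove-min → 38; now {43, 47, 49, 51, 56, 57, 61, 64, 65, 68, 73, 82}
remove-min → 43; now {47, 49, 51, 56, 57, 61, 64, 65, 68, 73, 82}
insert 75 → {47, 49, 51, 56, 57, 61, 64, 65, 68, 73, 75, 82}
remove-min → 47; now {49, 51, 56, 57, 61, 64, 65, 68, 73, 75, 82}
insert 72 → {49, 51, 56, 57, 61, 64, 65, 68, 72, 73, 75, 82}
insert 74 → {49, 51, 56, 57, 61, 64, 65, 68, 72, 73, 74, 75, 82}
remove-min → 49; now {51, 56, 57, 61, 64, 65, 68, 72, 73, 74, 75, 82}
remove-min → 51; now {56, 57, 61, 64, 65, 68, 72, 73, 74, 75, 82}
remove-min → 56; now {57, 61, 64, 65, 68, 72, 73, 74, 75, 82}
insert 70 → {57, 61, 64, 65, 68, 70, 72, 73, 74, 75, 82}
remove-min → 57; now {61, 64, 65, 68, 70, 72, 73, 74, 75, 82}
insert 55 → {55, 61, 64, 65, 68, 70, 72, 73, 74, 75, 82}
remove-min → 55; now {61, 64, 65, 68, 70, 72, 73, 74, 75, 82}
insert 66 → {61, 64, 65, 66, 68, 70, 72, 73, 74, 75, 82}
remove-min → 61; now {64, 65, 66, 68, 70, 72, 73, 74, 75, 82}
remove-min → 64; now {65, 66, 68, 70, 72, 73, 74, 75, 82}
insert 41 → {41, 65, 66, 68, 70, 72, 73, 74, 75, 82}
insert 67 → {41, 65, 66, 67, 68, 70, 72, 73, 74, 75, 82}
insert 60 → {41, 60, 65, 66, 67, 68, 70, 72, 73, 74, 75, 82}
remove-min → 41; now {60, 65, 66, 67, 68, 70, 72, 73, 74, 75, 82}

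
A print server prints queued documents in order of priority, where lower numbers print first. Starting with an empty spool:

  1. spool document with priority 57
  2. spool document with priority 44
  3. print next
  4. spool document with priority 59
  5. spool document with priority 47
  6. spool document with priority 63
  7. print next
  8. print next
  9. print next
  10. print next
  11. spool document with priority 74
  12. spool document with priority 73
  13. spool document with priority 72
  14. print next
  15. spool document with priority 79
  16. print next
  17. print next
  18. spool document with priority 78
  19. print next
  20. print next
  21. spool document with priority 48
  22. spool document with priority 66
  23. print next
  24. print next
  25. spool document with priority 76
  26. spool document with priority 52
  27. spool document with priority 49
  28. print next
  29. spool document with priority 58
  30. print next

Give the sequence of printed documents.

insert 57 → {57}
insert 44 → {44, 57}
print next → 44; now {57}
insert 59 → {57, 59}
insert 47 → {47, 57, 59}
insert 63 → {47, 57, 59, 63}
print next → 47; now {57, 59, 63}
print next → 57; now {59, 63}
print next → 59; now {63}
print next → 63; now {}
insert 74 → {74}
insert 73 → {73, 74}
insert 72 → {72, 73, 74}
print next → 72; now {73, 74}
insert 79 → {73, 74, 79}
print next → 73; now {74, 79}
print next → 74; now {79}
insert 78 → {78, 79}
print next → 78; now {79}
print next → 79; now {}
insert 48 → {48}
insert 66 → {48, 66}
print next → 48; now {66}
print next → 66; now {}
insert 76 → {76}
insert 52 → {52, 76}
insert 49 → {49, 52, 76}
print next → 49; now {52, 76}
insert 58 → {52, 58, 76}
print next → 52; now {58, 76}

[44, 47, 57, 59, 63, 72, 73, 74, 78, 79, 48, 66, 49, 52]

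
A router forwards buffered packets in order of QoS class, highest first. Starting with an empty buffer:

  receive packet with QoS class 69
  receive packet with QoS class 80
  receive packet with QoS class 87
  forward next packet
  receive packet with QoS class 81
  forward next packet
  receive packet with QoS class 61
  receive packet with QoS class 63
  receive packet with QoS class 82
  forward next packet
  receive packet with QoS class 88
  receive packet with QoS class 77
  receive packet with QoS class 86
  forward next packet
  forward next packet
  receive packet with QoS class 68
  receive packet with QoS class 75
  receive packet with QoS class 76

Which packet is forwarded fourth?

insert 69 → {69}
insert 80 → {80, 69}
insert 87 → {87, 80, 69}
forward next packet → 87; now {80, 69}
insert 81 → {81, 80, 69}
forward next packet → 81; now {80, 69}
insert 61 → {80, 69, 61}
insert 63 → {80, 69, 63, 61}
insert 82 → {82, 80, 69, 63, 61}
forward next packet → 82; now {80, 69, 63, 61}
insert 88 → {88, 80, 69, 63, 61}
insert 77 → {88, 80, 77, 69, 63, 61}
insert 86 → {88, 86, 80, 77, 69, 63, 61}
forward next packet → 88; now {86, 80, 77, 69, 63, 61}
forward next packet → 86; now {80, 77, 69, 63, 61}
insert 68 → {80, 77, 69, 68, 63, 61}
insert 75 → {80, 77, 75, 69, 68, 63, 61}
insert 76 → {80, 77, 76, 75, 69, 68, 63, 61}

88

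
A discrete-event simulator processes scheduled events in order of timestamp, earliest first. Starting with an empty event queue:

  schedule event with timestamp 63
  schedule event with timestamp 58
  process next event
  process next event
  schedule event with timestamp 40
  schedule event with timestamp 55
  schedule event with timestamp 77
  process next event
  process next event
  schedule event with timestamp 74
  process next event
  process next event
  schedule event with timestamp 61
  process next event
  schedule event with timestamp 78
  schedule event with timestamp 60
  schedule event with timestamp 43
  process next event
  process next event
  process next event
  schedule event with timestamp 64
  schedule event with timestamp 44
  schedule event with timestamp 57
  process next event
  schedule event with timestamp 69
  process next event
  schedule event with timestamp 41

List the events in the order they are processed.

[58, 63, 40, 55, 74, 77, 61, 43, 60, 78, 44, 57]

insert 63 → {63}
insert 58 → {58, 63}
process next event → 58; now {63}
process next event → 63; now {}
insert 40 → {40}
insert 55 → {40, 55}
insert 77 → {40, 55, 77}
process next event → 40; now {55, 77}
process next event → 55; now {77}
insert 74 → {74, 77}
process next event → 74; now {77}
process next event → 77; now {}
insert 61 → {61}
process next event → 61; now {}
insert 78 → {78}
insert 60 → {60, 78}
insert 43 → {43, 60, 78}
process next event → 43; now {60, 78}
process next event → 60; now {78}
process next event → 78; now {}
insert 64 → {64}
insert 44 → {44, 64}
insert 57 → {44, 57, 64}
process next event → 44; now {57, 64}
insert 69 → {57, 64, 69}
process next event → 57; now {64, 69}
insert 41 → {41, 64, 69}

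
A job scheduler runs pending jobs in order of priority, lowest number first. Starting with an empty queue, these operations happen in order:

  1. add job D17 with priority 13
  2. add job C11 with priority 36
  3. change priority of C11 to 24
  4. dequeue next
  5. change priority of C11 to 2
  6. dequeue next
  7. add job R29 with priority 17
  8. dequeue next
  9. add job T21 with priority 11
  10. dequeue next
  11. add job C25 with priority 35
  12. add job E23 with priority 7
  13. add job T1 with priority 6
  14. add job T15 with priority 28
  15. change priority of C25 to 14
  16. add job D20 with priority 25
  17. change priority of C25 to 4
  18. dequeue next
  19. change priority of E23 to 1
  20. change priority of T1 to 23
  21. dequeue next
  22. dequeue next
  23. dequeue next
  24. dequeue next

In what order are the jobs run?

add D17 (priority 13) → {D17:13}
add C11 (priority 36) → {D17:13, C11:36}
update C11 to priority 24 → {D17:13, C11:24}
dequeue next → D17; now {C11:24}
update C11 to priority 2 → {C11:2}
dequeue next → C11; now {}
add R29 (priority 17) → {R29:17}
dequeue next → R29; now {}
add T21 (priority 11) → {T21:11}
dequeue next → T21; now {}
add C25 (priority 35) → {C25:35}
add E23 (priority 7) → {E23:7, C25:35}
add T1 (priority 6) → {T1:6, E23:7, C25:35}
add T15 (priority 28) → {T1:6, E23:7, T15:28, C25:35}
update C25 to priority 14 → {T1:6, E23:7, C25:14, T15:28}
add D20 (priority 25) → {T1:6, E23:7, C25:14, D20:25, T15:28}
update C25 to priority 4 → {C25:4, T1:6, E23:7, D20:25, T15:28}
dequeue next → C25; now {T1:6, E23:7, D20:25, T15:28}
update E23 to priority 1 → {E23:1, T1:6, D20:25, T15:28}
update T1 to priority 23 → {E23:1, T1:23, D20:25, T15:28}
dequeue next → E23; now {T1:23, D20:25, T15:28}
dequeue next → T1; now {D20:25, T15:28}
dequeue next → D20; now {T15:28}
dequeue next → T15; now {}

[D17, C11, R29, T21, C25, E23, T1, D20, T15]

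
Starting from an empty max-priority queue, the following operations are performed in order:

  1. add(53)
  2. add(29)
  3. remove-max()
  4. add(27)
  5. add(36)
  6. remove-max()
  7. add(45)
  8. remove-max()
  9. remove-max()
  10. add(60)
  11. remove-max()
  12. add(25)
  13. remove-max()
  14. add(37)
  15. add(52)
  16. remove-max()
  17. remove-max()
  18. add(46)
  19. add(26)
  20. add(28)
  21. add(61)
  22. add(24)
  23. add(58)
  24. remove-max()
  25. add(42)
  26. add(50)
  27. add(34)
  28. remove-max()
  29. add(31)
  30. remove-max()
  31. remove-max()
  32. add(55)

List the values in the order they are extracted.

insert 53 → {53}
insert 29 → {53, 29}
remove-max → 53; now {29}
insert 27 → {29, 27}
insert 36 → {36, 29, 27}
remove-max → 36; now {29, 27}
insert 45 → {45, 29, 27}
remove-max → 45; now {29, 27}
remove-max → 29; now {27}
insert 60 → {60, 27}
remove-max → 60; now {27}
insert 25 → {27, 25}
remove-max → 27; now {25}
insert 37 → {37, 25}
insert 52 → {52, 37, 25}
remove-max → 52; now {37, 25}
remove-max → 37; now {25}
insert 46 → {46, 25}
insert 26 → {46, 26, 25}
insert 28 → {46, 28, 26, 25}
insert 61 → {61, 46, 28, 26, 25}
insert 24 → {61, 46, 28, 26, 25, 24}
insert 58 → {61, 58, 46, 28, 26, 25, 24}
remove-max → 61; now {58, 46, 28, 26, 25, 24}
insert 42 → {58, 46, 42, 28, 26, 25, 24}
insert 50 → {58, 50, 46, 42, 28, 26, 25, 24}
insert 34 → {58, 50, 46, 42, 34, 28, 26, 25, 24}
remove-max → 58; now {50, 46, 42, 34, 28, 26, 25, 24}
insert 31 → {50, 46, 42, 34, 31, 28, 26, 25, 24}
remove-max → 50; now {46, 42, 34, 31, 28, 26, 25, 24}
remove-max → 46; now {42, 34, 31, 28, 26, 25, 24}
insert 55 → {55, 42, 34, 31, 28, 26, 25, 24}

[53, 36, 45, 29, 60, 27, 52, 37, 61, 58, 50, 46]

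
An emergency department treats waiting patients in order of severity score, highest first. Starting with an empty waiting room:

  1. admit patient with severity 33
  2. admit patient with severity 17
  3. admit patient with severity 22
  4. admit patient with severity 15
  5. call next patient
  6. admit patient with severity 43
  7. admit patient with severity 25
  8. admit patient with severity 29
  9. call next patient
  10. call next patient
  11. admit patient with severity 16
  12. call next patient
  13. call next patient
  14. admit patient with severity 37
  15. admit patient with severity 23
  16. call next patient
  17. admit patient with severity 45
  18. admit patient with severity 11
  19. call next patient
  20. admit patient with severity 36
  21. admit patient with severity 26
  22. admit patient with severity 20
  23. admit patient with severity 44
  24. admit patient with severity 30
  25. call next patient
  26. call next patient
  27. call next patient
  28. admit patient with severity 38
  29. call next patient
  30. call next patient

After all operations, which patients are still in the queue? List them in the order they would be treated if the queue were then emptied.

23 → 20 → 17 → 16 → 15 → 11

insert 33 → {33}
insert 17 → {33, 17}
insert 22 → {33, 22, 17}
insert 15 → {33, 22, 17, 15}
call next patient → 33; now {22, 17, 15}
insert 43 → {43, 22, 17, 15}
insert 25 → {43, 25, 22, 17, 15}
insert 29 → {43, 29, 25, 22, 17, 15}
call next patient → 43; now {29, 25, 22, 17, 15}
call next patient → 29; now {25, 22, 17, 15}
insert 16 → {25, 22, 17, 16, 15}
call next patient → 25; now {22, 17, 16, 15}
call next patient → 22; now {17, 16, 15}
insert 37 → {37, 17, 16, 15}
insert 23 → {37, 23, 17, 16, 15}
call next patient → 37; now {23, 17, 16, 15}
insert 45 → {45, 23, 17, 16, 15}
insert 11 → {45, 23, 17, 16, 15, 11}
call next patient → 45; now {23, 17, 16, 15, 11}
insert 36 → {36, 23, 17, 16, 15, 11}
insert 26 → {36, 26, 23, 17, 16, 15, 11}
insert 20 → {36, 26, 23, 20, 17, 16, 15, 11}
insert 44 → {44, 36, 26, 23, 20, 17, 16, 15, 11}
insert 30 → {44, 36, 30, 26, 23, 20, 17, 16, 15, 11}
call next patient → 44; now {36, 30, 26, 23, 20, 17, 16, 15, 11}
call next patient → 36; now {30, 26, 23, 20, 17, 16, 15, 11}
call next patient → 30; now {26, 23, 20, 17, 16, 15, 11}
insert 38 → {38, 26, 23, 20, 17, 16, 15, 11}
call next patient → 38; now {26, 23, 20, 17, 16, 15, 11}
call next patient → 26; now {23, 20, 17, 16, 15, 11}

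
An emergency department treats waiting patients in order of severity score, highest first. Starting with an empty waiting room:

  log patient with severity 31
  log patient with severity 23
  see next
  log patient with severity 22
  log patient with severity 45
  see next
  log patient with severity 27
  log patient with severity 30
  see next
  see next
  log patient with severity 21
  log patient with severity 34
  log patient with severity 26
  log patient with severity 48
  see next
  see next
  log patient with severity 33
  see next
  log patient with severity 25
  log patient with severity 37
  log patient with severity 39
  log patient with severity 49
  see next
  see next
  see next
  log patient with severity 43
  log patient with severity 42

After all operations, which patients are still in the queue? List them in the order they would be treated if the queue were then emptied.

insert 31 → {31}
insert 23 → {31, 23}
see next → 31; now {23}
insert 22 → {23, 22}
insert 45 → {45, 23, 22}
see next → 45; now {23, 22}
insert 27 → {27, 23, 22}
insert 30 → {30, 27, 23, 22}
see next → 30; now {27, 23, 22}
see next → 27; now {23, 22}
insert 21 → {23, 22, 21}
insert 34 → {34, 23, 22, 21}
insert 26 → {34, 26, 23, 22, 21}
insert 48 → {48, 34, 26, 23, 22, 21}
see next → 48; now {34, 26, 23, 22, 21}
see next → 34; now {26, 23, 22, 21}
insert 33 → {33, 26, 23, 22, 21}
see next → 33; now {26, 23, 22, 21}
insert 25 → {26, 25, 23, 22, 21}
insert 37 → {37, 26, 25, 23, 22, 21}
insert 39 → {39, 37, 26, 25, 23, 22, 21}
insert 49 → {49, 39, 37, 26, 25, 23, 22, 21}
see next → 49; now {39, 37, 26, 25, 23, 22, 21}
see next → 39; now {37, 26, 25, 23, 22, 21}
see next → 37; now {26, 25, 23, 22, 21}
insert 43 → {43, 26, 25, 23, 22, 21}
insert 42 → {43, 42, 26, 25, 23, 22, 21}

43 → 42 → 26 → 25 → 23 → 22 → 21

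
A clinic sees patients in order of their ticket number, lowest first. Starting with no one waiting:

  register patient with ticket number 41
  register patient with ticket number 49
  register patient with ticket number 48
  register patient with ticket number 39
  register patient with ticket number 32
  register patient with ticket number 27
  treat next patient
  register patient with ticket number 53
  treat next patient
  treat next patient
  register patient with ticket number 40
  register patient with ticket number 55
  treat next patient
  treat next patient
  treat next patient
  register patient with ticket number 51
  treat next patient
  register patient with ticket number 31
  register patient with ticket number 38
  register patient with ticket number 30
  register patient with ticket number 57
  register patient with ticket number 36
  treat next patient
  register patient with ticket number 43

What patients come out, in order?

insert 41 → {41}
insert 49 → {41, 49}
insert 48 → {41, 48, 49}
insert 39 → {39, 41, 48, 49}
insert 32 → {32, 39, 41, 48, 49}
insert 27 → {27, 32, 39, 41, 48, 49}
treat next patient → 27; now {32, 39, 41, 48, 49}
insert 53 → {32, 39, 41, 48, 49, 53}
treat next patient → 32; now {39, 41, 48, 49, 53}
treat next patient → 39; now {41, 48, 49, 53}
insert 40 → {40, 41, 48, 49, 53}
insert 55 → {40, 41, 48, 49, 53, 55}
treat next patient → 40; now {41, 48, 49, 53, 55}
treat next patient → 41; now {48, 49, 53, 55}
treat next patient → 48; now {49, 53, 55}
insert 51 → {49, 51, 53, 55}
treat next patient → 49; now {51, 53, 55}
insert 31 → {31, 51, 53, 55}
insert 38 → {31, 38, 51, 53, 55}
insert 30 → {30, 31, 38, 51, 53, 55}
insert 57 → {30, 31, 38, 51, 53, 55, 57}
insert 36 → {30, 31, 36, 38, 51, 53, 55, 57}
treat next patient → 30; now {31, 36, 38, 51, 53, 55, 57}
insert 43 → {31, 36, 38, 43, 51, 53, 55, 57}

[27, 32, 39, 40, 41, 48, 49, 30]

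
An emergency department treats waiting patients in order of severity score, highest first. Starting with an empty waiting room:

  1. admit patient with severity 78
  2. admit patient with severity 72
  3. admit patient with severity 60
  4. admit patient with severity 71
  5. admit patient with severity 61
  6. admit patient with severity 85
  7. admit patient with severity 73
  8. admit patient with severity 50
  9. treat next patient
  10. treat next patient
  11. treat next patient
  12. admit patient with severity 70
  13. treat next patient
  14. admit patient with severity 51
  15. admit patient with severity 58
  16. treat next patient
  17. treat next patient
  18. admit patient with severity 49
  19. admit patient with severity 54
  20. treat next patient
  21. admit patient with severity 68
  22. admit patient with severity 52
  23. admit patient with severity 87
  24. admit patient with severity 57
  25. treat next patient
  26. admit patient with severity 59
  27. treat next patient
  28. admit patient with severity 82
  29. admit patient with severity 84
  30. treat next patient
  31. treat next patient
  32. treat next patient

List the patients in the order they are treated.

insert 78 → {78}
insert 72 → {78, 72}
insert 60 → {78, 72, 60}
insert 71 → {78, 72, 71, 60}
insert 61 → {78, 72, 71, 61, 60}
insert 85 → {85, 78, 72, 71, 61, 60}
insert 73 → {85, 78, 73, 72, 71, 61, 60}
insert 50 → {85, 78, 73, 72, 71, 61, 60, 50}
treat next patient → 85; now {78, 73, 72, 71, 61, 60, 50}
treat next patient → 78; now {73, 72, 71, 61, 60, 50}
treat next patient → 73; now {72, 71, 61, 60, 50}
insert 70 → {72, 71, 70, 61, 60, 50}
treat next patient → 72; now {71, 70, 61, 60, 50}
insert 51 → {71, 70, 61, 60, 51, 50}
insert 58 → {71, 70, 61, 60, 58, 51, 50}
treat next patient → 71; now {70, 61, 60, 58, 51, 50}
treat next patient → 70; now {61, 60, 58, 51, 50}
insert 49 → {61, 60, 58, 51, 50, 49}
insert 54 → {61, 60, 58, 54, 51, 50, 49}
treat next patient → 61; now {60, 58, 54, 51, 50, 49}
insert 68 → {68, 60, 58, 54, 51, 50, 49}
insert 52 → {68, 60, 58, 54, 52, 51, 50, 49}
insert 87 → {87, 68, 60, 58, 54, 52, 51, 50, 49}
insert 57 → {87, 68, 60, 58, 57, 54, 52, 51, 50, 49}
treat next patient → 87; now {68, 60, 58, 57, 54, 52, 51, 50, 49}
insert 59 → {68, 60, 59, 58, 57, 54, 52, 51, 50, 49}
treat next patient → 68; now {60, 59, 58, 57, 54, 52, 51, 50, 49}
insert 82 → {82, 60, 59, 58, 57, 54, 52, 51, 50, 49}
insert 84 → {84, 82, 60, 59, 58, 57, 54, 52, 51, 50, 49}
treat next patient → 84; now {82, 60, 59, 58, 57, 54, 52, 51, 50, 49}
treat next patient → 82; now {60, 59, 58, 57, 54, 52, 51, 50, 49}
treat next patient → 60; now {59, 58, 57, 54, 52, 51, 50, 49}

[85, 78, 73, 72, 71, 70, 61, 87, 68, 84, 82, 60]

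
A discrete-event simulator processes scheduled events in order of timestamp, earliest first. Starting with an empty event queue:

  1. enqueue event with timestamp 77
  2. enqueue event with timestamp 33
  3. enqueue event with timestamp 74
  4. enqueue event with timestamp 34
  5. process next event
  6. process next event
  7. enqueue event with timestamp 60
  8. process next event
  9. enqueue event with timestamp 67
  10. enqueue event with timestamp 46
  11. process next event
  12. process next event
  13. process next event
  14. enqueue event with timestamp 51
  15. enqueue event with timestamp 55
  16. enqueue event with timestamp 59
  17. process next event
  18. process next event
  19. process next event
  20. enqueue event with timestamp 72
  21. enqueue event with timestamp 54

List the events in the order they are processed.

33 → 34 → 60 → 46 → 67 → 74 → 51 → 55 → 59

insert 77 → {77}
insert 33 → {33, 77}
insert 74 → {33, 74, 77}
insert 34 → {33, 34, 74, 77}
process next event → 33; now {34, 74, 77}
process next event → 34; now {74, 77}
insert 60 → {60, 74, 77}
process next event → 60; now {74, 77}
insert 67 → {67, 74, 77}
insert 46 → {46, 67, 74, 77}
process next event → 46; now {67, 74, 77}
process next event → 67; now {74, 77}
process next event → 74; now {77}
insert 51 → {51, 77}
insert 55 → {51, 55, 77}
insert 59 → {51, 55, 59, 77}
process next event → 51; now {55, 59, 77}
process next event → 55; now {59, 77}
process next event → 59; now {77}
insert 72 → {72, 77}
insert 54 → {54, 72, 77}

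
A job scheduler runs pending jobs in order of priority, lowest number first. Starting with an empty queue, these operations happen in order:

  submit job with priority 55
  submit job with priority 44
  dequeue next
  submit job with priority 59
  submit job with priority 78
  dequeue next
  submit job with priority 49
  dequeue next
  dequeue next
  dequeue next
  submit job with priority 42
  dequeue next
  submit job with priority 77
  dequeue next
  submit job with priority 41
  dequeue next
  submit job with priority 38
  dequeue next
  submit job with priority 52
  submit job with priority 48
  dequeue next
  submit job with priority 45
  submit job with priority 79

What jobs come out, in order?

insert 55 → {55}
insert 44 → {44, 55}
dequeue next → 44; now {55}
insert 59 → {55, 59}
insert 78 → {55, 59, 78}
dequeue next → 55; now {59, 78}
insert 49 → {49, 59, 78}
dequeue next → 49; now {59, 78}
dequeue next → 59; now {78}
dequeue next → 78; now {}
insert 42 → {42}
dequeue next → 42; now {}
insert 77 → {77}
dequeue next → 77; now {}
insert 41 → {41}
dequeue next → 41; now {}
insert 38 → {38}
dequeue next → 38; now {}
insert 52 → {52}
insert 48 → {48, 52}
dequeue next → 48; now {52}
insert 45 → {45, 52}
insert 79 → {45, 52, 79}

44 → 55 → 49 → 59 → 78 → 42 → 77 → 41 → 38 → 48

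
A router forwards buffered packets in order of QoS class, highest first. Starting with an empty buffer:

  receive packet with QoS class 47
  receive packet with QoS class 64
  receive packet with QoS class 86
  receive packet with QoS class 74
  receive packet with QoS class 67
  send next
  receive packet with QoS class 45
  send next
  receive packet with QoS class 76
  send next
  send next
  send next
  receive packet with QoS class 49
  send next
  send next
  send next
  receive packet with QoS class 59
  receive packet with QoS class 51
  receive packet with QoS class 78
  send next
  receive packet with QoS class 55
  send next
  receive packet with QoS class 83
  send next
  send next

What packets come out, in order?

86 → 74 → 76 → 67 → 64 → 49 → 47 → 45 → 78 → 59 → 83 → 55

insert 47 → {47}
insert 64 → {64, 47}
insert 86 → {86, 64, 47}
insert 74 → {86, 74, 64, 47}
insert 67 → {86, 74, 67, 64, 47}
send next → 86; now {74, 67, 64, 47}
insert 45 → {74, 67, 64, 47, 45}
send next → 74; now {67, 64, 47, 45}
insert 76 → {76, 67, 64, 47, 45}
send next → 76; now {67, 64, 47, 45}
send next → 67; now {64, 47, 45}
send next → 64; now {47, 45}
insert 49 → {49, 47, 45}
send next → 49; now {47, 45}
send next → 47; now {45}
send next → 45; now {}
insert 59 → {59}
insert 51 → {59, 51}
insert 78 → {78, 59, 51}
send next → 78; now {59, 51}
insert 55 → {59, 55, 51}
send next → 59; now {55, 51}
insert 83 → {83, 55, 51}
send next → 83; now {55, 51}
send next → 55; now {51}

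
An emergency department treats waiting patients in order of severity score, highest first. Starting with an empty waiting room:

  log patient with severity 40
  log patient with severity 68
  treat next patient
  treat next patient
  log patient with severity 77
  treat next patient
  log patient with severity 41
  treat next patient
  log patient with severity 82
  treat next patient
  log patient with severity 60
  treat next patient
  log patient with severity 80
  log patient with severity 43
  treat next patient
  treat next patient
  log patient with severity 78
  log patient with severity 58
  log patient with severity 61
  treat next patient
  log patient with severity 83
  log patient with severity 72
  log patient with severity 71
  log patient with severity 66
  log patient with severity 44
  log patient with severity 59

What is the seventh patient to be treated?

insert 40 → {40}
insert 68 → {68, 40}
treat next patient → 68; now {40}
treat next patient → 40; now {}
insert 77 → {77}
treat next patient → 77; now {}
insert 41 → {41}
treat next patient → 41; now {}
insert 82 → {82}
treat next patient → 82; now {}
insert 60 → {60}
treat next patient → 60; now {}
insert 80 → {80}
insert 43 → {80, 43}
treat next patient → 80; now {43}
treat next patient → 43; now {}
insert 78 → {78}
insert 58 → {78, 58}
insert 61 → {78, 61, 58}
treat next patient → 78; now {61, 58}
insert 83 → {83, 61, 58}
insert 72 → {83, 72, 61, 58}
insert 71 → {83, 72, 71, 61, 58}
insert 66 → {83, 72, 71, 66, 61, 58}
insert 44 → {83, 72, 71, 66, 61, 58, 44}
insert 59 → {83, 72, 71, 66, 61, 59, 58, 44}

80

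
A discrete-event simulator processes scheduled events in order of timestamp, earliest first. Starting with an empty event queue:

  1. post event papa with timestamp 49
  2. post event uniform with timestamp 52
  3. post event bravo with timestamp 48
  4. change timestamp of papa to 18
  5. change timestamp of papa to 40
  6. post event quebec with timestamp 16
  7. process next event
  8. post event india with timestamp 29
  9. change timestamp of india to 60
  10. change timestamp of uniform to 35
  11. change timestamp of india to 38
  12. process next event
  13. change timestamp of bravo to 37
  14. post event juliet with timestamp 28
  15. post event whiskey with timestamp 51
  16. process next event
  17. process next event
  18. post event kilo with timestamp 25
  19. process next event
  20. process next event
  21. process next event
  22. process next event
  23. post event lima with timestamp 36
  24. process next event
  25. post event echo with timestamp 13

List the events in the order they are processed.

[quebec, uniform, juliet, bravo, kilo, india, papa, whiskey, lima]

add papa (timestamp 49) → {papa:49}
add uniform (timestamp 52) → {papa:49, uniform:52}
add bravo (timestamp 48) → {bravo:48, papa:49, uniform:52}
update papa to timestamp 18 → {papa:18, bravo:48, uniform:52}
update papa to timestamp 40 → {papa:40, bravo:48, uniform:52}
add quebec (timestamp 16) → {quebec:16, papa:40, bravo:48, uniform:52}
process next event → quebec; now {papa:40, bravo:48, uniform:52}
add india (timestamp 29) → {india:29, papa:40, bravo:48, uniform:52}
update india to timestamp 60 → {papa:40, bravo:48, uniform:52, india:60}
update uniform to timestamp 35 → {uniform:35, papa:40, bravo:48, india:60}
update india to timestamp 38 → {uniform:35, india:38, papa:40, bravo:48}
process next event → uniform; now {india:38, papa:40, bravo:48}
update bravo to timestamp 37 → {bravo:37, india:38, papa:40}
add juliet (timestamp 28) → {juliet:28, bravo:37, india:38, papa:40}
add whiskey (timestamp 51) → {juliet:28, bravo:37, india:38, papa:40, whiskey:51}
process next event → juliet; now {bravo:37, india:38, papa:40, whiskey:51}
process next event → bravo; now {india:38, papa:40, whiskey:51}
add kilo (timestamp 25) → {kilo:25, india:38, papa:40, whiskey:51}
process next event → kilo; now {india:38, papa:40, whiskey:51}
process next event → india; now {papa:40, whiskey:51}
process next event → papa; now {whiskey:51}
process next event → whiskey; now {}
add lima (timestamp 36) → {lima:36}
process next event → lima; now {}
add echo (timestamp 13) → {echo:13}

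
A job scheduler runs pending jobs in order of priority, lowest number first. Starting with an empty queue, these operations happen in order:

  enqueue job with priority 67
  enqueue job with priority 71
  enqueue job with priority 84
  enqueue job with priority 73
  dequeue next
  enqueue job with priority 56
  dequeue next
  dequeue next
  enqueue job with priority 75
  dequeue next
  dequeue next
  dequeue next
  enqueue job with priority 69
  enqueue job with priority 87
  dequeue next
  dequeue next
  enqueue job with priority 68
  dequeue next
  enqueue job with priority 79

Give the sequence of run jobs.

[67, 56, 71, 73, 75, 84, 69, 87, 68]

insert 67 → {67}
insert 71 → {67, 71}
insert 84 → {67, 71, 84}
insert 73 → {67, 71, 73, 84}
dequeue next → 67; now {71, 73, 84}
insert 56 → {56, 71, 73, 84}
dequeue next → 56; now {71, 73, 84}
dequeue next → 71; now {73, 84}
insert 75 → {73, 75, 84}
dequeue next → 73; now {75, 84}
dequeue next → 75; now {84}
dequeue next → 84; now {}
insert 69 → {69}
insert 87 → {69, 87}
dequeue next → 69; now {87}
dequeue next → 87; now {}
insert 68 → {68}
dequeue next → 68; now {}
insert 79 → {79}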